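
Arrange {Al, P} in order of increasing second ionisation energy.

Al < P

IE_2 is the cost of taking one more electron from the +1 cation: Al⁺ still has 2 valence electrons; P⁺ still has 4 valence electrons.
All are still removing valence electrons, so compare the +1 ions as you would atoms: IE_2 generally rises across a period (higher Z_eff) and falls down a group (larger shell), subject to the usual subshell exceptions.
Valence configurations: Al⁺ [Ne]3s², P⁺ [Ne]3s²3p².
Approximate IE_2 values (kJ/mol): Al 1817, P 1907.
Hence IE_2: Al < P.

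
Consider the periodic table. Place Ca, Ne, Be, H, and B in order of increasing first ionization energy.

Ca < B < Be < H < Ne

H is in period 1, group 1; Be is in period 2, group 2; B is in period 2, group 13; Ne is in period 2, group 18; Ca is in period 4, group 2.
First ionization energy rises across a period (greater Z_eff holds electrons more tightly) and falls down a group (valence electrons are farther from the nucleus).
Here both period and group differ, so the two effects have to be weighed against each other.
B > Ca: both effects reinforce here, so B is clearly the higher of the two.
Be > B: this pair runs against the simple trend — see the exception note.
H > Be: period and group pull opposite ways; the down-group shift dominates (1312 vs 900 kJ/mol).
Ne > H: the two effects oppose for this pair; the across-period effect wins (2081 vs 1312 kJ/mol).
Note the exception: Be has a higher first ionization energy than B, contrary to the simple trend — removing B's lone 2p electron is easier than breaking Be's filled 2s².
For reference (kJ/mol): H 1312, Be 900, B 801, Ne 2081, Ca 590.
So from lowest to highest: Ca < B < Be < H < Ne.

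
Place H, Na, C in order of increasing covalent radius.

H, C, Na

H is in period 1, group 1; C is in period 2, group 14; Na is in period 3, group 1.
Atomic radius shrinks across a period as nuclear charge pulls the same shell inward, and grows down a group as new shells are added.
Neither a single period nor a single group — weigh both effects.
C > H: period and group pull opposite ways; the down-group shift dominates (75 vs 32 pm).
Na > C: both effects reinforce here, so Na is clearly the larger of the two.
Approximate values (pm): H 32, C 75, Na 155.
So from smallest to largest: H < C < Na.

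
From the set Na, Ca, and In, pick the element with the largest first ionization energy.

Ca

Across a period the outer electron is held more tightly (higher IE₁); down a group it sits in a higher shell, more shielded, and comes off more easily.
A diagonal step moves right (one effect) and down (the opposite effect) at once.
In > Na: the two effects oppose for this pair; the across-period effect wins (558 vs 496 kJ/mol).
Ca > In: period and group pull opposite ways; the down-group shift dominates (590 vs 558 kJ/mol).
Tabulated first ionization energy (kJ/mol): Na 496, Ca 590, In 558.
The largest first ionization energy among these belongs to Ca.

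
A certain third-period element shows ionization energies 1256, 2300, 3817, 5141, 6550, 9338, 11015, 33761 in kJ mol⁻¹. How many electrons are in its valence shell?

7

Look for the largest jump between consecutive ionization energies: IE8/IE7 ≈ 3.1, far larger than any earlier ratio.
That jump marks the point where a core electron is being removed. So the atom has 7 valence electrons.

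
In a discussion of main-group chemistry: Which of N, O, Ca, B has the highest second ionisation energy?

O

Consider each +1 ion: N⁺ still has 4 valence electrons; O⁺ still has 5 valence electrons; Ca⁺ still has 1 valence electron; B⁺ still has 2 valence electrons.
All are still removing valence electrons, so compare the +1 ions as you would atoms: IE_2 generally rises across a period (higher Z_eff) and falls down a group (larger shell), subject to the usual subshell exceptions.
Valence configurations: N⁺ [He]2s²2p², O⁺ [He]2s²2p³, Ca⁺ [Ar]4s¹, B⁺ [He]2s².
Approximate IE_2 values (kJ/mol): N 2856, O 3388, Ca 1145, B 2427.
Putting it together, IE_2: Ca < B < N < O.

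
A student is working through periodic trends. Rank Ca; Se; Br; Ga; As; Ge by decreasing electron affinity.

Br, Se, Ge, As, Ga, Ca

EA tends to increase across a period and decrease down a group, though the pattern is less regular than for IE or radius.
All lie in period 4; the across-period trend (electron affinity increases left to right) applies, with the exception below.
Note the exception: Ge has a higher electron affinity than As, contrary to the simple trend — adding an electron to As's half-filled 4p³ is unfavourable, so Ge (4p²) has the more exothermic EA.
Tabulated electron affinity (kJ/mol): Ca 2, Ga 29, Ge 119, As 78, Se 195, Br 325.
So from highest to lowest: Br > Se > Ge > As > Ga > Ca.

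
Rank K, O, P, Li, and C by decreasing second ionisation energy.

Li > O > K > C > P

Consider each +1 ion: K⁺ is the bare [Ar] core; O⁺ still has 5 valence electrons; P⁺ still has 4 valence electrons; Li⁺ is the bare [He] core; C⁺ still has 3 valence electrons.
Usually core removal costs more than valence removal, but here the competition is close: a tightly held n=2 valence electron can cost more to remove than an n=3 core electron, so the actual values have to decide it.
Valence configurations: O⁺ [He]2s²2p³, P⁺ [Ne]3s²3p², C⁺ [He]2s²2p¹.
Approximate IE_2 values (kJ/mol): K 3052, O 3388, P 1907, Li 7298, C 2353.
Overall IE_2 order: P < C < K < O < Li.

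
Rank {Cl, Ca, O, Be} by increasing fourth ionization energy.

IE_4 is the cost of taking one more electron from the +3 cation: Cl³⁺ still has 4 valence electrons; Ca³⁺ is already 1 electron into the core; O³⁺ still has 3 valence electrons; Be³⁺ is already 1 electron into the core.
Usually core removal costs more than valence removal, but here the competition is close: a tightly held n=2 valence electron can cost more to remove than an n=3 core electron, so the actual values have to decide it.
Valence configurations: Cl³⁺ [Ne]3s²3p², O³⁺ [He]2s²2p¹.
Approximate IE_4 values (kJ/mol): Cl 5159, Ca 6491, O 7469, Be 21007.
Hence IE_4: Cl < Ca < O < Be.

Cl < Ca < O < Be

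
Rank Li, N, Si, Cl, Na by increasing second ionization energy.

After 1 electron has been removed, what remains? Li⁺ is the bare [He] core; N⁺ still has 4 valence electrons; Si⁺ still has 3 valence electrons; Cl⁺ still has 6 valence electrons; Na⁺ is the bare [Ne] core.
Breaking into a closed-shell core is much more expensive than removing a leftover valence electron — Na and Li have the largest IE_2 here.
Valence configurations: N⁺ [He]2s²2p², Si⁺ [Ne]3s²3p¹, Cl⁺ [Ne]3s²3p⁴.
Tabulated IE_2 (kJ/mol): Li 7298, N 2856, Si 1577, Cl 2298, Na 4562.
Hence IE_2: Si < Cl < N < Na < Li.

Si < Cl < N < Na < Li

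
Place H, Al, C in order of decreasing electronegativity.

H is in period 1, group 1; C is in period 2, group 14; Al is in period 3, group 13.
Electronegativity increases across a period and decreases down a group, tracking effective nuclear charge and atomic size.
Neither a single period nor a single group — weigh both effects.
H > Al: period and group pull opposite ways; the down-group shift dominates (2.20 vs 1.61).
C > H: the two effects oppose for this pair; the across-period effect wins (2.55 vs 2.20).
Tabulated electronegativity (Pauling): H 2.20, C 2.55, Al 1.61.
So from highest to lowest: C > H > Al.

C > H > Al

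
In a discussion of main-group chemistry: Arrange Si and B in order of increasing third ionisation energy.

The third ionization energy removes an electron from the +2 ion. For each element: Si²⁺ still has 2 valence electrons; B²⁺ still has 1 valence electron.
All are still removing valence electrons, so compare the +2 ions as you would atoms: IE_3 generally rises across a period (higher Z_eff) and falls down a group (larger shell), subject to the usual subshell exceptions.
Valence configurations: Si²⁺ [Ne]3s², B²⁺ [He]2s¹.
Approximate IE_3 values (kJ/mol): Si 3232, B 3660.
Overall IE_3 order: Si < B.

Si < B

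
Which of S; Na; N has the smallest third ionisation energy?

S

Consider each +2 ion: S²⁺ still has 4 valence electrons; Na²⁺ is already 1 electron into the core; N²⁺ still has 3 valence electrons.
Pulling an electron out of a noble-gas core costs far more than removing a remaining valence electron, so Na sits at the high end of IE_3.
Valence configurations: S²⁺ [Ne]3s²3p², N²⁺ [He]2s²2p¹.
Approximate IE_3 values (kJ/mol): S 3357, Na 6910, N 4578.
Overall IE_3 order: S < N < Na.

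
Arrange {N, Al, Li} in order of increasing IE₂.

IE_2 is the cost of taking one more electron from the +1 cation: N⁺ still has 4 valence electrons; Al⁺ still has 2 valence electrons; Li⁺ is the bare [He] core.
Breaking into a closed-shell core is much more expensive than removing a leftover valence electron — Li has the largest IE_2 here.
Valence configurations: N⁺ [He]2s²2p², Al⁺ [Ne]3s².
The numbers (kJ/mol): N 2856, Al 1817, Li 7298.
Putting it together, IE_2: Al < N < Li.

Al < N < Li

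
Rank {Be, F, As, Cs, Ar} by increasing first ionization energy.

Be is in period 2, group 2; F is in period 2, group 17; Ar is in period 3, group 18; As is in period 4, group 15; Cs is in period 6, group 1.
Across a period the outer electron is held more tightly (higher IE₁); down a group it sits in a higher shell, more shielded, and comes off more easily.
Here both period and group differ, so the two effects have to be weighed against each other.
Be > Cs: both effects reinforce here, so Be is clearly the higher of the two.
As > Be: period and group pull opposite ways; the across-period shift dominates (947 vs 900 kJ/mol).
Ar > As: both effects reinforce here, so Ar is clearly the higher of the two.
F > Ar: period and group pull opposite ways; the down-group shift dominates (1681 vs 1521 kJ/mol).
For reference (kJ/mol): Be 900, F 1681, Ar 1521, As 947, Cs 376.
So from lowest to highest: Cs < Be < As < Ar < F.

Cs, Be, As, Ar, F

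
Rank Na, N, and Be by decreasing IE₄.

Be > Na > N

IE_4 is the cost of taking one more electron from the +3 cation: Na³⁺ is already 2 electrons into the core; N³⁺ still has 2 valence electrons; Be³⁺ is already 1 electron into the core.
Breaking into a closed-shell core is much more expensive than removing a leftover valence electron — Na and Be have the largest IE_4 here.
The numbers (kJ/mol): Na 9543, N 7475, Be 21007.
Putting it together, IE_4: N < Na < Be.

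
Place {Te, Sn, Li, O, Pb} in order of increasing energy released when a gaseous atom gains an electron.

Pb, Li, Sn, O, Te

Adding an electron releases more energy for atoms nearer the top right (short of the noble gases).
Here both period and group differ, so the two effects have to be weighed against each other.
Li > Pb: period and group pull opposite ways; the down-group shift dominates (60 vs 35 kJ/mol).
Sn > Li: period and group pull opposite ways; the across-period shift dominates (107 vs 60 kJ/mol).
O > Sn: relative to Sn, both the across-period and down-group shifts push O's electron affinity up.
Te > O: this pair runs against the simple trend — see the exception note.
Note the exception: Te has a higher electron affinity than O, contrary to the simple trend — O's compact 2p subshell gives strong electron–electron repulsion on the added electron.
For reference (kJ/mol): Li 60, O 141, Sn 107, Te 190, Pb 35.
So from lowest to highest: Pb < Li < Sn < O < Te.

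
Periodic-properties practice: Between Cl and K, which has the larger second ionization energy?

K

Consider each +1 ion: Cl⁺ still has 6 valence electrons; K⁺ is the bare [Ar] core.
Core electrons are held far more tightly than valence electrons, so K tops the IE_2 order.
Approximate IE_2 values (kJ/mol): Cl 2298, K 3052.
Putting it together, IE_2: Cl < K.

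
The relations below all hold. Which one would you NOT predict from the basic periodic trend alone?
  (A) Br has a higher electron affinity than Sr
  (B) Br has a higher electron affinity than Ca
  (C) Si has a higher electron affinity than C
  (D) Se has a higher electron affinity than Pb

(C)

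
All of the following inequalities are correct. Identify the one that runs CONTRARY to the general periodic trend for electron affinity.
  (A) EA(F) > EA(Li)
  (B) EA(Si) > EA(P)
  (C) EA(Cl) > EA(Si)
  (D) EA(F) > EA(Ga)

(B)

The general trend: electron affinity increases across a period and decreases down a group.
(A) F (period 2, group 17) vs Li (period 2, group 1): the stated order agrees with the simple trend.
(B) Si (period 3, group 14) vs P (period 3, group 15): the stated order contradicts the simple trend.
(C) Cl (period 3, group 17) vs Si (period 3, group 14): the stated order agrees with the simple trend.
(D) F (period 2, group 17) vs Ga (period 4, group 13): the stated order agrees with the simple trend.
The exception is (B): adding an electron to P's half-filled 3p³ is unfavourable, so Si (3p²) has the more exothermic EA.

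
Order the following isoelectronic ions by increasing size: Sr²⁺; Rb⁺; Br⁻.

All of these have 36 electrons, so size is governed by nuclear charge alone: the more protons, the stronger the pull on the same electron cloud, and the smaller the ion.
Nuclear charges: Sr²⁺ (Z=38), Rb⁺ (Z=37), Br⁻ (Z=35).
Smallest to largest: Sr²⁺ < Rb⁺ < Br⁻.

Sr²⁺, Rb⁺, Br⁻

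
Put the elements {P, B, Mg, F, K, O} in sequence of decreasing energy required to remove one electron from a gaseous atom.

F > O > P > B > Mg > K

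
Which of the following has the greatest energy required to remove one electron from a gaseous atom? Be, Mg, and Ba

Be is in period 2, group 2; Mg is in period 3, group 2; Ba is in period 6, group 2.
First ionization energy rises across a period (greater Z_eff holds electrons more tightly) and falls down a group (valence electrons are farther from the nucleus).
All are in group 2, so first ionization energy increases up the group.
The greatest energy required to remove one electron from a gaseous atom among these belongs to Be.

Be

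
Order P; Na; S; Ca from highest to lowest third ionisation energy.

Na, Ca, S, P

Consider each +2 ion: P²⁺ still has 3 valence electrons; Na²⁺ is already 1 electron into the core; S²⁺ still has 4 valence electrons; Ca²⁺ is the bare [Ar] core.
Core electrons are held far more tightly than valence electrons, so Ca and Na top the IE_3 order.
Valence configurations: P²⁺ [Ne]3s²3p¹, S²⁺ [Ne]3s²3p².
Tabulated IE_3 (kJ/mol): P 2914, Na 6910, S 3357, Ca 4912.
Hence IE_3: P < S < Ca < Na.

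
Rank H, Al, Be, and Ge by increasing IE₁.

H is in period 1, group 1; Be is in period 2, group 2; Al is in period 3, group 13; Ge is in period 4, group 14.
Removing the outermost electron gets harder across a period and easier down a group.
These sit on a diagonal, where the across-period and down-group effects partly cancel.
Ge > Al: the two effects oppose for this pair; the across-period effect wins (762 vs 578 kJ/mol).
Be > Ge: period and group pull opposite ways; the down-group shift dominates (900 vs 762 kJ/mol).
H > Be: the two effects oppose for this pair; the down-group effect wins (1312 vs 900 kJ/mol).
For reference (kJ/mol): H 1312, Be 900, Al 578, Ge 762.
So from lowest to highest: Al < Ge < Be < H.

Al < Ge < Be < H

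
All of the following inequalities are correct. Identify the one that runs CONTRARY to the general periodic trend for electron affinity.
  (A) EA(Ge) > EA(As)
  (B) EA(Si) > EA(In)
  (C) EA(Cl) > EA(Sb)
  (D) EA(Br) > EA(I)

(A)

The general trend: electron affinity increases across a period and decreases down a group.
(A) Ge (period 4, group 14) vs As (period 4, group 15): the stated order contradicts the simple trend.
(B) Si (period 3, group 14) vs In (period 5, group 13): the stated order agrees with the simple trend.
(C) Cl (period 3, group 17) vs Sb (period 5, group 15): the stated order agrees with the simple trend.
(D) Br (period 4, group 17) vs I (period 5, group 17): the stated order agrees with the simple trend.
The exception is (A): adding an electron to As's half-filled 4p³ is unfavourable, so Ge (4p²) has the more exothermic EA.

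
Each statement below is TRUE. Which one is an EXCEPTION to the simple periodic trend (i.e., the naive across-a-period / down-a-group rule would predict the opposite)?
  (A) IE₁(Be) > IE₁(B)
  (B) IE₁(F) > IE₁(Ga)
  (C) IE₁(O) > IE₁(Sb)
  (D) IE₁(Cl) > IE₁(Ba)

The general trend: first ionization energy increases across a period and decreases down a group.
(A) Be (period 2, group 2) vs B (period 2, group 13): the stated order contradicts the simple trend.
(B) F (period 2, group 17) vs Ga (period 4, group 13): the stated order agrees with the simple trend.
(C) O (period 2, group 16) vs Sb (period 5, group 15): the stated order agrees with the simple trend.
(D) Cl (period 3, group 17) vs Ba (period 6, group 2): the stated order agrees with the simple trend.
The exception is (A): removing B's lone 2p electron is easier than breaking Be's filled 2s².

(A)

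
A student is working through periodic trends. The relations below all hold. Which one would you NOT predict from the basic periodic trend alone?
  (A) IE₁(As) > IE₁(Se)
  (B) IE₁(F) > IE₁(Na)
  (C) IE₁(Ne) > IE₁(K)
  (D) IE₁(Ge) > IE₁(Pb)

The general trend: first ionization energy increases across a period and decreases down a group.
(A) As (period 4, group 15) vs Se (period 4, group 16): the stated order contradicts the simple trend.
(B) F (period 2, group 17) vs Na (period 3, group 1): the stated order agrees with the simple trend.
(C) Ne (period 2, group 18) vs K (period 4, group 1): the stated order agrees with the simple trend.
(D) Ge (period 4, group 14) vs Pb (period 6, group 14): the stated order agrees with the simple trend.
The exception is (A): Se (4p⁴) ionizes more easily than half-filled As (4p³).

(A)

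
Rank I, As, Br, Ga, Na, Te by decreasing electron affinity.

Br > I > Te > As > Na > Ga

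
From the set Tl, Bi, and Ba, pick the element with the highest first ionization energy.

Bi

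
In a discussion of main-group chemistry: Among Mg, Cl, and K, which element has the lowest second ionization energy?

Mg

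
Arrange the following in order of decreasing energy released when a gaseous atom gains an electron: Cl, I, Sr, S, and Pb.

Cl, I, S, Pb, Sr

Atoms with high Z_eff and room in the valence shell (especially the halogens) have the most exothermic electron affinities.
Here both period and group differ, so the two effects have to be weighed against each other.
Pb > Sr: the two effects oppose for this pair; the across-period effect wins (35 vs 5 kJ/mol).
S > Pb: relative to Pb, both the across-period and down-group shifts push S's electron affinity up.
I > S: period and group pull opposite ways; the across-period shift dominates (295 vs 200 kJ/mol).
Cl > I: they share group 17; the group trend gives Cl the larger value.
Tabulated electron affinity (kJ/mol): S 200, Cl 349, Sr 5, I 295, Pb 35.
So from highest to lowest: Cl > I > S > Pb > Sr.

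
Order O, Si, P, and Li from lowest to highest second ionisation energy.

IE_2 is the cost of taking one more electron from the +1 cation: O⁺ still has 5 valence electrons; Si⁺ still has 3 valence electrons; P⁺ still has 4 valence electrons; Li⁺ is the bare [He] core.
Pulling an electron out of a noble-gas core costs far more than removing a remaining valence electron, so Li sits at the high end of IE_2.
Valence configurations: O⁺ [He]2s²2p³, Si⁺ [Ne]3s²3p¹, P⁺ [Ne]3s²3p².
Tabulated IE_2 (kJ/mol): O 3388, Si 1577, P 1907, Li 7298.
Hence IE_2: Si < P < O < Li.

Si < P < O < Li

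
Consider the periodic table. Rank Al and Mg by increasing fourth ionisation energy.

IE_4 is the cost of taking one more electron from the +3 cation: Al³⁺ is the bare [Ne] core; Mg³⁺ is already 1 electron into the core.
All of these are removing an electron from a noble-gas core or deeper; the smaller core (lower principal quantum number) is held far more tightly, and within a period the higher nuclear charge binds the same core more tightly.
Approximate IE_4 values (kJ/mol): Al 11577, Mg 10543.
Hence IE_4: Mg < Al.

Mg < Al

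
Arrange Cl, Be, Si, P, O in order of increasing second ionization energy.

IE_2 is the cost of taking one more electron from the +1 cation: Cl⁺ still has 6 valence electrons; Be⁺ still has 1 valence electron; Si⁺ still has 3 valence electrons; P⁺ still has 4 valence electrons; O⁺ still has 5 valence electrons.
All are still removing valence electrons, so compare the +1 ions as you would atoms: IE_2 generally rises across a period (higher Z_eff) and falls down a group (larger shell), subject to the usual subshell exceptions.
Valence configurations: Cl⁺ [Ne]3s²3p⁴, Be⁺ [He]2s¹, Si⁺ [Ne]3s²3p¹, P⁺ [Ne]3s²3p², O⁺ [He]2s²2p³.
Tabulated IE_2 (kJ/mol): Cl 2298, Be 1757, Si 1577, P 1907, O 3388.
Hence IE_2: Si < Be < P < Cl < O.

Si < Be < P < Cl < O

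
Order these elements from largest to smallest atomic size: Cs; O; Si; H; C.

H is in period 1, group 1; C is in period 2, group 14; O is in period 2, group 16; Si is in period 3, group 14; Cs is in period 6, group 1.
Moving right in a period, electrons are added to the same shell under a stronger nuclear pull, so atoms get smaller; moving down, a new shell is opened and atoms get larger.
Here both period and group differ, so the two effects have to be weighed against each other.
O > H: period and group pull opposite ways; the down-group shift dominates (63 vs 32 pm).
C > O: C lies to the left of O in period 2, so the across-period effect alone puts C larger.
Si > C: they share group 14; the group trend gives Si the larger value.
Cs > Si: relative to Si, both the across-period and down-group shifts push Cs's atomic radius up.
Tabulated atomic radius (pm): H 32, C 75, O 63, Si 116, Cs 232.
So from largest to smallest: Cs > Si > C > O > H.

Cs, Si, C, O, H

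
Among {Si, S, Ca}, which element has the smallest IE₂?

Ca

Consider each +1 ion: Si⁺ still has 3 valence electrons; S⁺ still has 5 valence electrons; Ca⁺ still has 1 valence electron.
All are still removing valence electrons, so compare the +1 ions as you would atoms: IE_2 generally rises across a period (higher Z_eff) and falls down a group (larger shell), subject to the usual subshell exceptions.
Valence configurations: Si⁺ [Ne]3s²3p¹, S⁺ [Ne]3s²3p³, Ca⁺ [Ar]4s¹.
Approximate IE_2 values (kJ/mol): Si 1577, S 2252, Ca 1145.
Overall IE_2 order: Ca < Si < S.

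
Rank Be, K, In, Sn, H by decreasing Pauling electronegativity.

H is in period 1, group 1; Be is in period 2, group 2; K is in period 4, group 1; In is in period 5, group 13; Sn is in period 5, group 14.
Atoms toward the upper right of the periodic table pull bonding electrons most strongly.
Neither a single period nor a single group — weigh both effects.
Be > K: both effects reinforce here, so Be is clearly the higher of the two.
In > Be: the two effects oppose for this pair; the across-period effect wins (1.78 vs 1.57).
Sn > In: Sn lies to the right of In in period 5, so the across-period effect alone puts Sn higher.
H > Sn: the two effects oppose for this pair; the down-group effect wins (2.20 vs 1.96).
For reference (Pauling): H 2.20, Be 1.57, K 0.82, In 1.78, Sn 1.96.
So from highest to lowest: H > Sn > In > Be > K.

H, Sn, In, Be, K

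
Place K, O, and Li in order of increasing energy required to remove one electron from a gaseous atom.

Removing the outermost electron gets harder across a period and easier down a group.
Here both period and group differ, so the two effects have to be weighed against each other.
Li > K: Li sits above K in group 1, so the down-group effect alone puts Li higher.
O > Li: both are in period 2; the period trend gives O the larger value.
Approximate values (kJ/mol): Li 520, O 1314, K 419.
So from lowest to highest: K < Li < O.

K, Li, O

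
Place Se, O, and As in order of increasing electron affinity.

As < O < Se

O is in period 2, group 16; As is in period 4, group 15; Se is in period 4, group 16.
Electron affinity generally becomes more exothermic across a period toward the halogens and less exothermic down a group.
These span different periods and groups, so the two trends combine.
O > As: both effects reinforce here, so O is clearly the higher of the two.
Se > O: this pair runs against the simple trend — see the exception note.
Note the exception: Se has a higher electron affinity than O, contrary to the simple trend — O's compact 2p subshell gives strong electron–electron repulsion on the added electron.
Approximate values (kJ/mol): O 141, As 78, Se 195.
So from lowest to highest: As < O < Se.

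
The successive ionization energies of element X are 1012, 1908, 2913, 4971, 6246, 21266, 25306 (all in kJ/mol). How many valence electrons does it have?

5

Look for the largest jump between consecutive ionization energies: IE6/IE5 ≈ 3.4, far larger than any earlier ratio.
That jump marks the point where a core electron is being removed. So the atom has 5 valence electrons.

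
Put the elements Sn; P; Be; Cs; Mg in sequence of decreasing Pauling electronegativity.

P > Sn > Be > Mg > Cs

Atoms toward the upper right of the periodic table pull bonding electrons most strongly.
Neither a single period nor a single group — weigh both effects.
Mg > Cs: relative to Cs, both the across-period and down-group shifts push Mg's electronegativity up.
Be > Mg: they share group 2; the group trend gives Be the larger value.
Sn > Be: period and group pull opposite ways; the across-period shift dominates (1.96 vs 1.57).
P > Sn: both effects reinforce here, so P is clearly the higher of the two.
Approximate values (Pauling): Be 1.57, Mg 1.31, P 2.19, Sn 1.96, Cs 0.79.
So from highest to lowest: P > Sn > Be > Mg > Cs.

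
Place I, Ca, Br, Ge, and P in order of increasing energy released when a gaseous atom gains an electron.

Ca < P < Ge < I < Br

P is in period 3, group 15; Ca is in period 4, group 2; Ge is in period 4, group 14; Br is in period 4, group 17; I is in period 5, group 17.
Atoms with high Z_eff and room in the valence shell (especially the halogens) have the most exothermic electron affinities.
Neither a single period nor a single group — weigh both effects.
P > Ca: both effects reinforce here, so P is clearly the higher of the two.
Ge > P: this pair runs against the simple trend — see the exception note.
I > Ge: period and group pull opposite ways; the across-period shift dominates (295 vs 119 kJ/mol).
Br > I: Br sits above I in group 17, so the down-group effect alone puts Br higher.
Note the exception: Ge has a higher electron affinity than P, contrary to the simple trend — adding an electron to P's half-filled np³ subshell costs electron-pairing energy.
Approximate values (kJ/mol): P 72, Ca 2, Ge 119, Br 325, I 295.
So from lowest to highest: Ca < P < Ge < I < Br.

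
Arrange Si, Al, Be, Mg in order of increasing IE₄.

Si < Mg < Al < Be

The fourth ionization energy removes an electron from the +3 ion. For each element: Si³⁺ still has 1 valence electron; Al³⁺ is the bare [Ne] core; Be³⁺ is already 1 electron into the core; Mg³⁺ is already 1 electron into the core.
Core electrons are held far more tightly than valence electrons, so Mg, Al and Be top the IE_4 order.
Approximate IE_4 values (kJ/mol): Si 4356, Al 11577, Be 21007, Mg 10543.
Putting it together, IE_4: Si < Mg < Al < Be.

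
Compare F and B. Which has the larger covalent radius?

B is in period 2, group 13; F is in period 2, group 17.
Across a period the added protons contract the valence shell; down a group each new principal shell makes the atom larger.
All lie in period 2, so atomic radius increases right to left.
So B has the larger covalent radius (B > F).

B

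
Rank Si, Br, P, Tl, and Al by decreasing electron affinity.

Br > Si > P > Al > Tl

Al is in period 3, group 13; Si is in period 3, group 14; P is in period 3, group 15; Br is in period 4, group 17; Tl is in period 6, group 13.
Electron affinity generally becomes more exothermic across a period toward the halogens and less exothermic down a group.
Here both period and group differ, so the two effects have to be weighed against each other.
Al > Tl: they share group 13; the group trend gives Al the larger value.
P > Al: P lies to the right of Al in period 3, so the across-period effect alone puts P higher.
Si > P: this pair runs against the simple trend — see the exception note.
Br > Si: the two effects oppose for this pair; the across-period effect wins (325 vs 134 kJ/mol).
Note the exception: Si has a higher electron affinity than P, contrary to the simple trend — adding an electron to P's half-filled 3p³ is unfavourable, so Si (3p²) has the more exothermic EA.
Tabulated electron affinity (kJ/mol): Al 42, Si 134, P 72, Br 325, Tl 19.
So from highest to lowest: Br > Si > P > Al > Tl.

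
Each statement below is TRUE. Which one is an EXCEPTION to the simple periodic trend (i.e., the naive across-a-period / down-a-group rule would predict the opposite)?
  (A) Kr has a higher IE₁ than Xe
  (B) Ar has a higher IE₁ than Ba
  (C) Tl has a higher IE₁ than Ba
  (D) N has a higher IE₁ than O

(D)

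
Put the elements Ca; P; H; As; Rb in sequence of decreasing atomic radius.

Radius decreases left→right (rising Z_eff, same n) and increases top→bottom (higher n).
Here both period and group differ, so the two effects have to be weighed against each other.
P > H: the two effects oppose for this pair; the down-group effect wins (111 vs 32 pm).
As > P: they share group 15; the group trend gives As the larger value.
Ca > As: Ca lies to the left of As in period 4, so the across-period effect alone puts Ca larger.
Rb > Ca: both effects reinforce here, so Rb is clearly the larger of the two.
For reference (pm): H 32, P 111, Ca 171, As 121, Rb 210.
So from largest to smallest: Rb > Ca > As > P > H.

Rb > Ca > As > P > H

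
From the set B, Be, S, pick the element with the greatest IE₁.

S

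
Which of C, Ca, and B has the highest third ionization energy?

Ca

IE_3 is the cost of taking one more electron from the +2 cation: C²⁺ still has 2 valence electrons; Ca²⁺ is the bare [Ar] core; B²⁺ still has 1 valence electron.
Breaking into a closed-shell core is much more expensive than removing a leftover valence electron — Ca has the largest IE_3 here.
Valence configurations: C²⁺ [He]2s², B²⁺ [He]2s¹.
Tabulated IE_3 (kJ/mol): C 4620, Ca 4912, B 3660.
So the third ionization energies run B < C < Ca.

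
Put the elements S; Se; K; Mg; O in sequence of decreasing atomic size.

O is in period 2, group 16; Mg is in period 3, group 2; S is in period 3, group 16; K is in period 4, group 1; Se is in period 4, group 16.
Atomic radius shrinks across a period as nuclear charge pulls the same shell inward, and grows down a group as new shells are added.
Here both period and group differ, so the two effects have to be weighed against each other.
S > O: S sits below O in group 16, so the down-group effect alone puts S larger.
Se > S: they share group 16; the group trend gives Se the larger value.
Mg > Se: period and group pull opposite ways; the across-period shift dominates (139 vs 116 pm).
K > Mg: both effects reinforce here, so K is clearly the larger of the two.
Tabulated atomic radius (pm): O 63, Mg 139, S 103, K 196, Se 116.
So from largest to smallest: K > Mg > Se > S > O.

K, Mg, Se, S, O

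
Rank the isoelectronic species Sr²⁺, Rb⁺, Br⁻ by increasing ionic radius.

All of these have 36 electrons, so size is governed by nuclear charge alone: the more protons, the stronger the pull on the same electron cloud, and the smaller the ion.
Nuclear charges: Sr²⁺ (Z=38), Rb⁺ (Z=37), Br⁻ (Z=35).
Smallest to largest: Sr²⁺ < Rb⁺ < Br⁻.

Sr²⁺, Rb⁺, Br⁻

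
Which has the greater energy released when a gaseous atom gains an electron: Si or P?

Electron affinity generally becomes more exothermic across a period toward the halogens and less exothermic down a group.
All lie in period 3; the across-period trend (electron affinity increases left to right) applies, with the exception below.
Note the exception: Si has a higher electron affinity than P, contrary to the simple trend — adding an electron to P's half-filled 3p³ is unfavourable, so Si (3p²) has the more exothermic EA.
Approximate values (kJ/mol): Si 134, P 72.
So Si has the greater energy released when a gaseous atom gains an electron (Si > P).

Si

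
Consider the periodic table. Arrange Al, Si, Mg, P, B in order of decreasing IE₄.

B > Al > Mg > P > Si

Consider each +3 ion: Al³⁺ is the bare [Ne] core; Si³⁺ still has 1 valence electron; Mg³⁺ is already 1 electron into the core; P³⁺ still has 2 valence electrons; B³⁺ is the bare [He] core.
Pulling an electron out of a noble-gas core costs far more than removing a remaining valence electron, so Mg, Al and B sit at the high end of IE_4.
Valence configurations: Si³⁺ [Ne]3s¹, P³⁺ [Ne]3s².
The numbers (kJ/mol): Al 11577, Si 4356, Mg 10543, P 4964, B 25026.
Putting it together, IE_4: Si < P < Mg < Al < B.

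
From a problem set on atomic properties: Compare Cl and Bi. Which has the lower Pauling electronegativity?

Bi

Cl is in period 3, group 17; Bi is in period 6, group 15.
Electronegativity increases across a period and decreases down a group, tracking effective nuclear charge and atomic size.
Neither a single period nor a single group — weigh both effects.
Cl > Bi: relative to Bi, both the across-period and down-group shifts push Cl's electronegativity up.
Tabulated electronegativity (Pauling): Cl 3.16, Bi 2.02.
So Bi has the lower Pauling electronegativity (Bi < Cl).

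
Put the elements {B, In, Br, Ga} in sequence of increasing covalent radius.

B is in period 2, group 13; Ga is in period 4, group 13; Br is in period 4, group 17; In is in period 5, group 13.
Atomic radius shrinks across a period as nuclear charge pulls the same shell inward, and grows down a group as new shells are added.
These span different periods and groups, so the two trends combine.
Br > B: the two effects oppose for this pair; the down-group effect wins (114 vs 85 pm).
Ga > Br: Ga lies to the left of Br in period 4, so the across-period effect alone puts Ga larger.
In > Ga: In sits below Ga in group 13, so the down-group effect alone puts In larger.
Tabulated atomic radius (pm): B 85, Ga 124, Br 114, In 142.
So from smallest to largest: B < Br < Ga < In.

B < Br < Ga < In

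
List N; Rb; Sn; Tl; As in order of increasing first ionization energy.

N is in period 2, group 15; As is in period 4, group 15; Rb is in period 5, group 1; Sn is in period 5, group 14; Tl is in period 6, group 13.
Across a period the outer electron is held more tightly (higher IE₁); down a group it sits in a higher shell, more shielded, and comes off more easily.
Here both period and group differ, so the two effects have to be weighed against each other.
Tl > Rb: the two effects oppose for this pair; the across-period effect wins (589 vs 403 kJ/mol).
Sn > Tl: relative to Tl, both the across-period and down-group shifts push Sn's first ionization energy up.
As > Sn: relative to Sn, both the across-period and down-group shifts push As's first ionization energy up.
N > As: they share group 15; the group trend gives N the larger value.
Approximate values (kJ/mol): N 1402, As 947, Rb 403, Sn 709, Tl 589.
So from lowest to highest: Rb < Tl < Sn < As < N.

Rb, Tl, Sn, As, N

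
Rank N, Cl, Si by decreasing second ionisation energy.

N > Cl > Si

Consider each +1 ion: N⁺ still has 4 valence electrons; Cl⁺ still has 6 valence electrons; Si⁺ still has 3 valence electrons.
All are still removing valence electrons, so compare the +1 ions as you would atoms: IE_2 generally rises across a period (higher Z_eff) and falls down a group (larger shell), subject to the usual subshell exceptions.
Valence configurations: N⁺ [He]2s²2p², Cl⁺ [Ne]3s²3p⁴, Si⁺ [Ne]3s²3p¹.
Approximate IE_2 values (kJ/mol): N 2856, Cl 2298, Si 1577.
So the second ionization energies run Si < Cl < N.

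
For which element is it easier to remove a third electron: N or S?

IE_3 is the cost of taking one more electron from the +2 cation: N²⁺ still has 3 valence electrons; S²⁺ still has 4 valence electrons.
All are still removing valence electrons, so compare the +2 ions as you would atoms: IE_3 generally rises across a period (higher Z_eff) and falls down a group (larger shell), subject to the usual subshell exceptions.
Valence configurations: N²⁺ [He]2s²2p¹, S²⁺ [Ne]3s²3p².
Approximate IE_3 values (kJ/mol): N 4578, S 3357.
Putting it together, IE_3: S < N.

S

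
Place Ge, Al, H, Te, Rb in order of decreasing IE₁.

H > Te > Ge > Al > Rb

H is in period 1, group 1; Al is in period 3, group 13; Ge is in period 4, group 14; Rb is in period 5, group 1; Te is in period 5, group 16.
IE₁ increases left→right with effective nuclear charge and decreases top→bottom as the valence shell moves farther out.
These span different periods and groups, so the two trends combine.
Al > Rb: both effects reinforce here, so Al is clearly the higher of the two.
Ge > Al: the two effects oppose for this pair; the across-period effect wins (762 vs 578 kJ/mol).
Te > Ge: the two effects oppose for this pair; the across-period effect wins (869 vs 762 kJ/mol).
H > Te: the two effects oppose for this pair; the down-group effect wins (1312 vs 869 kJ/mol).
Approximate values (kJ/mol): H 1312, Al 578, Ge 762, Rb 403, Te 869.
So from highest to lowest: H > Te > Ge > Al > Rb.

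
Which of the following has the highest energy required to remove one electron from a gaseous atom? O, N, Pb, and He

He

He is in period 1, group 18; N is in period 2, group 15; O is in period 2, group 16; Pb is in period 6, group 14.
IE₁ increases left→right with effective nuclear charge and decreases top→bottom as the valence shell moves farther out.
These span different periods and groups, so the two trends combine.
O > Pb: relative to Pb, both the across-period and down-group shifts push O's first ionization energy up.
N > O: this pair runs against the simple trend — see the exception note.
He > N: relative to N, both the across-period and down-group shifts push He's first ionization energy up.
Note the exception: N has a higher first ionization energy than O, contrary to the simple trend — pairing an electron in O's 2p⁴ costs repulsion energy, so O ionizes more easily than half-filled N (2p³).
Approximate values (kJ/mol): He 2372, N 1402, O 1314, Pb 716.
The highest energy required to remove one electron from a gaseous atom among these belongs to He.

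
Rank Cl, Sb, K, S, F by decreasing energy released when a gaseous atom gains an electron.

Cl, F, S, Sb, K

F is in period 2, group 17; S is in period 3, group 16; Cl is in period 3, group 17; K is in period 4, group 1; Sb is in period 5, group 15.
EA tends to increase across a period and decrease down a group, though the pattern is less regular than for IE or radius.
Neither a single period nor a single group — weigh both effects.
Sb > K: the two effects oppose for this pair; the across-period effect wins (103 vs 48 kJ/mol).
S > Sb: both effects reinforce here, so S is clearly the higher of the two.
F > S: relative to S, both the across-period and down-group shifts push F's electron affinity up.
Cl > F: this pair runs against the simple trend — see the exception note.
Note the exception: Cl has a higher electron affinity than F, contrary to the simple trend — F's small 2p subshell makes the incoming electron feel strong e⁻–e⁻ repulsion, so Cl actually releases more energy on gaining an electron.
Tabulated electron affinity (kJ/mol): F 328, S 200, Cl 349, K 48, Sb 103.
So from highest to lowest: Cl > F > S > Sb > K.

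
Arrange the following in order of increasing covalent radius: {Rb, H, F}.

H < F < Rb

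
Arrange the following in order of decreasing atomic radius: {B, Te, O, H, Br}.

Te > Br > B > O > H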